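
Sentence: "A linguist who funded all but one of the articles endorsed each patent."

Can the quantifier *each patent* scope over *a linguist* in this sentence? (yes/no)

The relative clause *who funded all but one of the articles* modifies *a linguist*, but *each patent* is not inside that relative clause — it is an argument of the matrix verb.
Clause-internal QR can adjoin the lower DP above the subject, yielding the inverse reading.

Yes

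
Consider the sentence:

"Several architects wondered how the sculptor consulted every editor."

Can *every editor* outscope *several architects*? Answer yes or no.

No

The target quantifier *every editor* is part of the embedded question *how the sculptor consulted every editor*.
Embedded wh-clauses are opaque for QR, so the quantifier stays inside the question.
*every editor* > *several architects* would require crossing that boundary, which is illicit.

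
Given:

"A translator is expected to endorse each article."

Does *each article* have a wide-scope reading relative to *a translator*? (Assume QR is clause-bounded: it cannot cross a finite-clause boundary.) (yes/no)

Infinitival complements of raising predicates do not block QR; *each article* and *a translator* are effectively clausemates.
No island intervenes, so both surface and inverse scope are derivable.
So *each article* > *a translator* is among the available readings.

Yes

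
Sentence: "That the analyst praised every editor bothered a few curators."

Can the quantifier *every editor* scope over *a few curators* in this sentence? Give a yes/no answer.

*every editor* sits inside the sentential subject *that the analyst praised every editor*.
Sentential subjects are islands: a quantifier inside the subject clause cannot raise over the matrix predicate.
The ordering *every editor* > *a few curators* is therefore underivable.

No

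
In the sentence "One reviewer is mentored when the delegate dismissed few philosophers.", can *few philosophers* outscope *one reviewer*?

No

*few philosophers* is embedded in the adjunct clause *when the delegate dismissed few philosophers*.
Since the clause is an adjunct (not a complement), the Adjunct Condition blocks QR across its edge.
So the wide-scope reading for *few philosophers* is blocked.
(Only the surface reading survives: one fixed reviewer with respect to all the relevant philosophers.)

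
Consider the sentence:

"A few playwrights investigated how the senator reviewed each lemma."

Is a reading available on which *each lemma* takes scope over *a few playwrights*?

*each lemma* occurs within the embedded question *how the senator reviewed each lemma*.
QR across an interrogative CP boundary is ruled out as a wh-island violation.
*each lemma* is confined to the island and cannot take scope over *a few playwrights*.

No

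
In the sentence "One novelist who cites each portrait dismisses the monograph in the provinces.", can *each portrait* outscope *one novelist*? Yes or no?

The target quantifier *each portrait* is part of the relative clause *who cites each portrait*.
Relative clauses are scope islands: a quantifier cannot QR out of a relative clause to take scope in the matrix clause.
The inverse ordering *each portrait* > *one novelist* is therefore underivable.
(Only the surface reading survives: one fixed novelist with respect to all the relevant portraits.)

No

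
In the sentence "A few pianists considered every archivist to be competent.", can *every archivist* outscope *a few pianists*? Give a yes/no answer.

*every archivist* is the subject of an ECM infinitive — the infinitival complement of an ECM verb is not a scope island, so *every archivist* can raise into the matrix clause.
Ordinary QR to a clause-peripheral position gives the wide-scope LF for the lower DP.
So *every archivist* > *a few pianists* is among the available readings.

Yes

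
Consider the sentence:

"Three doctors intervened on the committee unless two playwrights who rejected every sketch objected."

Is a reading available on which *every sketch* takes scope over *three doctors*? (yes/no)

*every sketch* is embedded in the relative clause *who rejected every sketch*, which is itself inside the adjunct *unless two playwrights who rejected every sketch objected*.
Even if one barrier were somehow void, the other would still block QR.
So *every sketch* cannot raise to a position above *three doctors*.

No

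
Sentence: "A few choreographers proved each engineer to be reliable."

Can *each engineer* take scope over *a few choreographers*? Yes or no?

Yes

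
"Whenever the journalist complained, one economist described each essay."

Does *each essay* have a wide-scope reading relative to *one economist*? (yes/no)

Yes

*each essay* is a matrix argument; the adjunct is an island but the target quantifier is outside it.
Since no island is crossed, the inverse ordering is licensed alongside surface scope.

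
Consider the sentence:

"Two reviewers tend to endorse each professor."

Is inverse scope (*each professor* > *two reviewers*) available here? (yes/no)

*each professor* is the object of the infinitival complement of a raising predicate; raising infinitives are transparent for QR, so the two DPs are in effect clausemates.
Nothing blocks QR of the lower DP to a position above the higher one, so inverse scope is available.

Yes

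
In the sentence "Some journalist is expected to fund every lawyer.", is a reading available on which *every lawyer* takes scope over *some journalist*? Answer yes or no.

Yes

The matrix predicate is a raising verb, whose infinitival complement is not a scope island — *every lawyer* can QR into the matrix clause.
Ordinary QR to a clause-peripheral position gives the wide-scope LF for the lower DP.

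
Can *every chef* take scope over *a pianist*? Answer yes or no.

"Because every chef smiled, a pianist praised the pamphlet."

No

*every chef* sits inside the adjunct clause *because every chef smiled*.
The adjunct-island constraint bars QR out of an adverbial clause.
*every chef* is confined to the island and cannot take scope over *a pianist*.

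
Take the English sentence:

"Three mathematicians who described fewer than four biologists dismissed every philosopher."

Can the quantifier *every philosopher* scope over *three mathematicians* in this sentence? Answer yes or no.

Yes

The RC *who described fewer than four biologists* is an island, but *every philosopher* is not inside it — it is the matrix object, a clausemate of *three mathematicians*.
QR within a single clause is free, so the lower quantifier may take scope over the higher one.
So *every philosopher* > *three mathematicians* is among the available readings.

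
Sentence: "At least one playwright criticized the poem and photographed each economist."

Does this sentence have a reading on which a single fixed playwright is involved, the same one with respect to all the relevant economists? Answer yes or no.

Yes

This is the *at least one playwright* > *each economist* reading.
That is the surface-scope ordering, which is always one of the available readings — island constraints only ever restrict inverse scope.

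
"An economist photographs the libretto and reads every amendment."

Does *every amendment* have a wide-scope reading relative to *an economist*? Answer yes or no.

No

*every amendment* occurs within one conjunct of the coordinate structure (*reads every amendment*).
QR out of a conjunct would have to apply non-ATB, which the CSC forbids.
*every amendment* is confined to the island and cannot take scope over *an economist*.
(Only the surface reading survives: one fixed economist with respect to all the relevant amendments.)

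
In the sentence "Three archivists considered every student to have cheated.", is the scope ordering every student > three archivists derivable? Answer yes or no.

This is an ECM construction: *every student* is the infinitival subject, Case-marked by the matrix verb, and the infinitive is transparent for QR.
Since no island is crossed, the inverse ordering is licensed alongside surface scope.
Both orderings are possible: *three archivists* > *every student* and *every student* > *three archivists*.

Yes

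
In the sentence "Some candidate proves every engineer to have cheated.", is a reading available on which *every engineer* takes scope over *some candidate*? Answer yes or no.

*every engineer* is the subject of an ECM infinitive — the infinitival complement of an ECM verb is not a scope island, so *every engineer* can raise into the matrix clause.
Since no island is crossed, the inverse ordering is licensed alongside surface scope.
Both orderings are possible: *some candidate* > *every engineer* and *every engineer* > *some candidate*.

Yes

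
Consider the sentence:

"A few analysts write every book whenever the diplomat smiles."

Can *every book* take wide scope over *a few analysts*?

Yes

*every book* is a matrix argument; the adjunct is an island but the target quantifier is outside it.
With no island boundary between them, the object can take inverse scope over the subject via ordinary QR within the clause.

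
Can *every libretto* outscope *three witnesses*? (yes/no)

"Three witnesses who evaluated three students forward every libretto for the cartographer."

*every libretto* is a matrix argument; only *three witnesses* is modified by the relative clause *who evaluated three students*, so the RC island is irrelevant to the target quantifier.
No island intervenes, so both surface and inverse scope are derivable.
Both orderings are possible: *three witnesses* > *every libretto* and *every libretto* > *three witnesses*.

Yes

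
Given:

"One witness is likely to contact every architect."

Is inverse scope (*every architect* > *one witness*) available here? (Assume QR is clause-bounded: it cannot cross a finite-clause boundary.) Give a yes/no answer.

Yes

*every architect* is inside a raising infinitive, which is transparent to QR (no CP barrier), so it behaves as a matrix argument.
Nothing blocks QR of the lower DP to a position above the higher one, so inverse scope is available.
Both orderings are possible: *one witness* > *every architect* and *every architect* > *one witness*.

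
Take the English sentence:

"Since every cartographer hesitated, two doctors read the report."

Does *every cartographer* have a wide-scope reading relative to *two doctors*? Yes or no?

*every cartographer* sits inside the adjunct clause *since every cartographer hesitated*.
Since the clause is an adjunct (not a complement), the Adjunct Condition blocks QR across its edge.
The ordering *every cartographer* > *two doctors* is therefore underivable.

No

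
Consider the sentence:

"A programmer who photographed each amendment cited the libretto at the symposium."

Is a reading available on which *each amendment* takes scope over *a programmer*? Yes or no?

No

*each amendment* occurs within the relative clause *who photographed each amendment*.
The relative clause forms an island for QR, so the quantifier is confined to the head noun's restrictor.
Hence only narrow scope for *each amendment* (under *a programmer*) survives.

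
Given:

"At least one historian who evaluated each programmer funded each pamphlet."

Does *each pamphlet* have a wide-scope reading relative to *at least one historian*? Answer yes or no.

Yes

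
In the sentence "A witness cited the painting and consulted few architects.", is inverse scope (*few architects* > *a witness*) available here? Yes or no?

The DP *few architects* is contained in one conjunct of the coordinate structure (*consulted few architects*).
Asymmetric QR out of one conjunct violates the Coordinate Structure Constraint.
There is no licit LF on which *few architects* c-commands *a witness*.

No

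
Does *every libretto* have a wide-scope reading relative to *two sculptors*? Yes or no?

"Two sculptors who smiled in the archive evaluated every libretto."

Yes

The relative clause *who smiled in the archive* modifies *two sculptors*, but *every libretto* is not inside that relative clause — it is an argument of the matrix verb.
Nothing blocks QR of the lower DP to a position above the higher one, so inverse scope is available.
Both orderings are possible: *two sculptors* > *every libretto* and *every libretto* > *two sculptors*.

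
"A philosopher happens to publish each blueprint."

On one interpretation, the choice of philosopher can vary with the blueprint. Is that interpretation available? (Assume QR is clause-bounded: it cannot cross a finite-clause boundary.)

That reading corresponds to *each blueprint* > *a philosopher*.
Infinitival complements of raising predicates do not block QR; *each blueprint* and *a philosopher* are effectively clausemates.
Clause-internal QR can adjoin the lower DP above the subject, yielding the inverse reading.
Both orderings are possible: *a philosopher* > *each blueprint* and *each blueprint* > *a philosopher*.

Yes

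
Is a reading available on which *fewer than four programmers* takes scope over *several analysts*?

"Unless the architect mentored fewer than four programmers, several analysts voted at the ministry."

*fewer than four programmers* occurs within the adjunct clause *unless the architect mentored fewer than four programmers*.
Adverbial clauses are not L-marked, so they are barriers for QR — the quantifier cannot escape the adjunct.
The ordering *fewer than four programmers* > *several analysts* is therefore underivable.

No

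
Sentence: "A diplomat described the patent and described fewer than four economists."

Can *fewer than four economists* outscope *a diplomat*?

*fewer than four economists* occurs within one conjunct of the coordinate structure (*described fewer than four economists*).
Asymmetric QR out of one conjunct violates the Coordinate Structure Constraint.
The inverse ordering *fewer than four economists* > *a diplomat* is therefore underivable.

No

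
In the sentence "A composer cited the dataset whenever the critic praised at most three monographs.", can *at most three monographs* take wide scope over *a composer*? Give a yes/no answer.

*at most three monographs* sits inside the adjunct clause *whenever the critic praised at most three monographs*.
Scope out of an adjunct clause is unavailable: QR respects the adjunct-island constraint.
*at most three monographs* > *a composer* would require crossing that boundary, which is illicit.

No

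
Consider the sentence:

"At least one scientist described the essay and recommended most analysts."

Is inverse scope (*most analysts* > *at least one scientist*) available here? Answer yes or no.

No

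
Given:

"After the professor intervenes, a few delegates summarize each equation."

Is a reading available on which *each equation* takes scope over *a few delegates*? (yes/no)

Yes

The adjunct island is irrelevant here — *each equation* and *a few delegates* are both in the matrix clause.
Nothing blocks QR of the lower DP to a position above the higher one, so inverse scope is available.
The sentence is scopally ambiguous between *a few delegates* > *each equation* and *each equation* > *a few delegates*.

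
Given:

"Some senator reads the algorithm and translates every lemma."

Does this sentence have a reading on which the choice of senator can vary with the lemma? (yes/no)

No

That reading corresponds to *every lemma* > *some senator*.
*every lemma* occurs within one conjunct of the coordinate structure (*translates every lemma*).
The Coordinate Structure Constraint blocks movement (including QR) out of a single conjunct.
So *every lemma* cannot raise to a position above *some senator*.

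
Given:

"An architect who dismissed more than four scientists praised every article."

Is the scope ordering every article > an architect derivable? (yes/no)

Although the sentence contains a relative clause (*who dismissed more than four scientists*), *every article* is outside it, in the matrix VP.
Ordinary QR to a clause-peripheral position gives the wide-scope LF for the lower DP.
The sentence is scopally ambiguous between *an architect* > *every article* and *every article* > *an architect*.

Yes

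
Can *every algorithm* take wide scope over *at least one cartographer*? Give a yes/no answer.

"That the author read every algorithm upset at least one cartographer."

No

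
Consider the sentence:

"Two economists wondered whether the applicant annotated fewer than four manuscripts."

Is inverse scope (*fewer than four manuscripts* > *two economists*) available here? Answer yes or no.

No

The DP *fewer than four manuscripts* is contained in the embedded question *whether the applicant annotated fewer than four manuscripts*.
An indirect question is a wh-island; the filled [Spec,CP] blocks QR across the CP edge.
So the wide-scope reading for *fewer than four manuscripts* is blocked.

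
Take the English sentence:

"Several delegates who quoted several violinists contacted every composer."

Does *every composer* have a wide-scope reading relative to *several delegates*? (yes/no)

Yes

The RC *who quoted several violinists* is an island, but *every composer* is not inside it — it is the matrix object, a clausemate of *several delegates*.
No island intervenes, so both surface and inverse scope are derivable.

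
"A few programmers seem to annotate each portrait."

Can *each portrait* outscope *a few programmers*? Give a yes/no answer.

Yes

The matrix predicate is a raising verb, whose infinitival complement is not a scope island — *each portrait* can QR into the matrix clause.
Nothing blocks QR of the lower DP to a position above the higher one, so inverse scope is available.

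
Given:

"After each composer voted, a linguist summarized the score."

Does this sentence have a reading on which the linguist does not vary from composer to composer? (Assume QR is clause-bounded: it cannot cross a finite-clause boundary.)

Yes

This is the *a linguist* > *each composer* reading.
*a linguist* is a matrix-clause argument and can take scope within the matrix clause over the constituent containing *each composer*, so *a linguist* > *each composer* needs no island-crossing movement and is available.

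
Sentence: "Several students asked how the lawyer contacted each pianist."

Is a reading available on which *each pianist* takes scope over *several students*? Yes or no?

No

*each pianist* is embedded in the embedded question *how the lawyer contacted each pianist*.
QR across an interrogative CP boundary is ruled out as a wh-island violation.
The inverse ordering *each pianist* > *several students* is therefore underivable.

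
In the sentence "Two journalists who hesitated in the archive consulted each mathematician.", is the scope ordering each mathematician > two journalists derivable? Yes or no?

*each mathematician* sits in the matrix clause, not in the relative clause on *two journalists*.
QR within a single clause is free, so the lower quantifier may take scope over the higher one.
The sentence is scopally ambiguous between *two journalists* > *each mathematician* and *each mathematician* > *two journalists*.

Yes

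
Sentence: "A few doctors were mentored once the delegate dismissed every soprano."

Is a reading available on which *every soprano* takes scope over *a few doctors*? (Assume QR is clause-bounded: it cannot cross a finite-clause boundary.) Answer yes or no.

No

Structurally, *every soprano* is inside the adjunct clause *once the delegate dismissed every soprano*.
The adjunct-island constraint bars QR out of an adverbial clause.
So *every soprano* cannot raise to a position above *a few doctors*.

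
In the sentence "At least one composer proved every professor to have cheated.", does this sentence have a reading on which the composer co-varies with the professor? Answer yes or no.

Yes

The described interpretation is the *every professor* > *at least one composer* scoping.
*every professor* is the subject of an ECM infinitive — the infinitival complement of an ECM verb is not a scope island, so *every professor* can raise into the matrix clause.
Clause-internal QR can adjoin the lower DP above the subject, yielding the inverse reading.
So *every professor* > *at least one composer* is among the available readings.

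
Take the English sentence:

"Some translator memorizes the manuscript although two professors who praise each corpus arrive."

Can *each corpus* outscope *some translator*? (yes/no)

Structurally, *each corpus* is inside the relative clause *who praise each corpus*, which is itself inside the adjunct *although two professors who praise each corpus arrive*.
Even if one barrier were somehow void, the other would still block QR.
Hence only narrow scope for *each corpus* (under *some translator*) survives.

No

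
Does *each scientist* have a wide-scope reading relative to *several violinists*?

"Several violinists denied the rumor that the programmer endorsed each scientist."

No

*each scientist* sits inside the complex NP *the rumor that the programmer endorsed each scientist*.
A that-clause complement to a noun is an island; QR cannot cross the NP boundary.
So *each scientist* cannot raise high enough to outscope *several violinists*; only the surface ordering *several violinists* > *each scientist* is available.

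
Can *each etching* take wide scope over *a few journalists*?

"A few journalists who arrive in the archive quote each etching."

Although the sentence contains a relative clause (*who arrive in the archive*), *each etching* is outside it, in the matrix VP.
No island intervenes, so both surface and inverse scope are derivable.

Yes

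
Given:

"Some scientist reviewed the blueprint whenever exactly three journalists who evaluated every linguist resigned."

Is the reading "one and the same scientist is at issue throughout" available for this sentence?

Yes

That reading corresponds to *some scientist* > *every linguist*.
Nothing needs to raise for *some scientist* > *every linguist*, so no island constraint is at stake.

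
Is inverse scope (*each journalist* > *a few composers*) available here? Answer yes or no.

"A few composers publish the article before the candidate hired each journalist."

No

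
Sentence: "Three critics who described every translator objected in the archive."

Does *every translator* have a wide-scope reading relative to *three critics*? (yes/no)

No

The DP *every translator* is contained in the relative clause *who described every translator*.
A relative clause is a scope island — quantifier raising cannot cross its boundary.
So *every translator* cannot raise to a position above *three critics*.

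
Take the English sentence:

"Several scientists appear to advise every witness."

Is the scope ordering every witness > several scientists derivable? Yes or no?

*every witness* is the object of the infinitival complement of a raising predicate; raising infinitives are transparent for QR, so the two DPs are in effect clausemates.
No island intervenes, so both surface and inverse scope are derivable.
The sentence is scopally ambiguous between *several scientists* > *every witness* and *every witness* > *several scientists*.

Yes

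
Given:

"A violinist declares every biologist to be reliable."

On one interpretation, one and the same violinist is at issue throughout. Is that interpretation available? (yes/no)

The described interpretation is the *a violinist* > *every biologist* scoping.
That is the surface-scope ordering, which is always one of the available readings — island constraints only ever restrict inverse scope.

Yes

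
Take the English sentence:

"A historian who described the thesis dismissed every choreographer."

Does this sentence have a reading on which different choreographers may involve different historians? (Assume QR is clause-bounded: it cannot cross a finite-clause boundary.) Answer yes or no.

The paraphrase describes the scope ordering *every choreographer* > *a historian*.
The RC *who described the thesis* is an island, but *every choreographer* is not inside it — it is the matrix object, a clausemate of *a historian*.
With no island boundary between them, the object can take inverse scope over the subject via ordinary QR within the clause.

Yes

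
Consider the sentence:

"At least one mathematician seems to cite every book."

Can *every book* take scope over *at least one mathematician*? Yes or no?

Yes

The matrix predicate is a raising verb, whose infinitival complement is not a scope island — *every book* can QR into the matrix clause.
No island intervenes, so both surface and inverse scope are derivable.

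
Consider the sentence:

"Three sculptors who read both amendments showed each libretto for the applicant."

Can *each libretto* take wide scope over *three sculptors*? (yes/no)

Although the sentence contains a relative clause (*who read both amendments*), *each libretto* is outside it, in the matrix VP.
Ordinary QR to a clause-peripheral position gives the wide-scope LF for the lower DP.

Yes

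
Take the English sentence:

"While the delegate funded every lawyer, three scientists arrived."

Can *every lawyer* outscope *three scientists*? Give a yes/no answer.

No

*every lawyer* sits inside the adjunct clause *while the delegate funded every lawyer*.
Since the clause is an adjunct (not a complement), the Adjunct Condition blocks QR across its edge.
*every lawyer* is confined to the island and cannot take scope over *three scientists*.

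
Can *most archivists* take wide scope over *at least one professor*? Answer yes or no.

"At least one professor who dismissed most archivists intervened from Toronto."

No

The target quantifier *most archivists* is part of the relative clause *who dismissed most archivists*.
QR out of a relative clause is ruled out by the relative-clause island constraint.
There is no licit LF on which *most archivists* c-commands *at least one professor*.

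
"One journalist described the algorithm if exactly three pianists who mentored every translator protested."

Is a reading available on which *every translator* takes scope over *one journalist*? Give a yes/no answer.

No

*every translator* sits inside the relative clause *who mentored every translator*, which is itself inside the adjunct *if exactly three pianists who mentored every translator protested*.
Even if one barrier were somehow void, the other would still block QR.
So the wide-scope reading for *every translator* is blocked.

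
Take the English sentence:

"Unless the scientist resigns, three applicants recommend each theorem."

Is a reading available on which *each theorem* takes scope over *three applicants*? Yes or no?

Yes

The adjunct island is irrelevant here — *each theorem* and *three applicants* are both in the matrix clause.
No island intervenes, so both surface and inverse scope are derivable.
The sentence is scopally ambiguous between *three applicants* > *each theorem* and *each theorem* > *three applicants*.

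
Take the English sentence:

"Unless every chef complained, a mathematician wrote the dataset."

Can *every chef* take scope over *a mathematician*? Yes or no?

The DP *every chef* is contained in the adjunct clause *unless every chef complained*.
Adjunct clauses are scope islands: a quantifier inside an adjunct cannot raise into the matrix clause.
The ordering *every chef* > *a mathematician* is therefore underivable.

No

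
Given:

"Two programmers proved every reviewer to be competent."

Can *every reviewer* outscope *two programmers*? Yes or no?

*every reviewer* is an ECM subject; ECM complements are not islands, and the embedded quantifier may take matrix scope.
With no island boundary between them, the object can take inverse scope over the subject via ordinary QR within the clause.
So *every reviewer* > *two programmers* is among the available readings.

Yes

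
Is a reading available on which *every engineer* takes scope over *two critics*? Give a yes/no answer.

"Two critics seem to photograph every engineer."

Yes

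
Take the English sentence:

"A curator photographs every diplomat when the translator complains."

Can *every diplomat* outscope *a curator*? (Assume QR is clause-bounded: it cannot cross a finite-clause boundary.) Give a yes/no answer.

Yes

Neither queried DP is inside the adjunct, so the adjunct-island constraint does not apply.
Nothing blocks QR of the lower DP to a position above the higher one, so inverse scope is available.
The sentence is scopally ambiguous between *a curator* > *every diplomat* and *every diplomat* > *a curator*.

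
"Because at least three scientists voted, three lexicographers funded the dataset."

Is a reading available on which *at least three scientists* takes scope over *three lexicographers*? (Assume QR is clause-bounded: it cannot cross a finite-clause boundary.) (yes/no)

The DP *at least three scientists* is contained in the adjunct clause *because at least three scientists voted*.
Since the clause is an adjunct (not a complement), the Adjunct Condition blocks QR across its edge.
There is no licit LF on which *at least three scientists* c-commands *three lexicographers*.

No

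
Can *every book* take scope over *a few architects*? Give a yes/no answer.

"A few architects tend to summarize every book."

Yes

*every book* is inside a raising infinitive, which is transparent to QR (no CP barrier), so it behaves as a matrix argument.
Ordinary QR to a clause-peripheral position gives the wide-scope LF for the lower DP.
Both orderings are possible: *a few architects* > *every book* and *every book* > *a few architects*.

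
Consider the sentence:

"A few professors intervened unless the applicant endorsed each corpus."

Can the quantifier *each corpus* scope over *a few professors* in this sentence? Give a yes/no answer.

No

The target quantifier *each corpus* is part of the adjunct clause *unless the applicant endorsed each corpus*.
Adjunct clauses are scope islands: a quantifier inside an adjunct cannot raise into the matrix clause.
So *each corpus* cannot raise to a position above *a few professors*.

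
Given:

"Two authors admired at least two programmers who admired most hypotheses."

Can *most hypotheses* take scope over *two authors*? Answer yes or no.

The target quantifier *most hypotheses* is part of the relative clause *who admired most hypotheses* modifying *at least two programmers*.
A relative clause is a scope island — quantifier raising cannot cross its boundary.
So the wide-scope reading for *most hypotheses* is blocked.

No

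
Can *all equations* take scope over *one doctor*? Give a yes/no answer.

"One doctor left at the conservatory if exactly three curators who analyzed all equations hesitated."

The DP *all equations* is contained in the relative clause *who analyzed all equations*, which is itself inside the adjunct *if exactly three curators who analyzed all equations hesitated*.
Two island boundaries intervene — the relative clause and the adjunct. Either alone would block QR.
*all equations* > *one doctor* would require crossing that boundary, which is illicit.

No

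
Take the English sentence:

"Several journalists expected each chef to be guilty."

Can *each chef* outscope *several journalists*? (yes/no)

ECM infinitives lack a CP barrier, so *each chef* can QR over the matrix subject *several journalists*.
QR within a single clause is free, so the lower quantifier may take scope over the higher one.
The sentence is scopally ambiguous between *several journalists* > *each chef* and *each chef* > *several journalists*.

Yes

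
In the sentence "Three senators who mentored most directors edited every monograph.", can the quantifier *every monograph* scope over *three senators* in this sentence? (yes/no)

The relative clause *who mentored most directors* modifies *three senators*, but *every monograph* is not inside that relative clause — it is an argument of the matrix verb.
No island intervenes, so both surface and inverse scope are derivable.

Yes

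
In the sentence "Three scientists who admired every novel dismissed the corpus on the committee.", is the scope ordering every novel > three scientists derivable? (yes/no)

No

Structurally, *every novel* is inside the relative clause *who admired every novel*.
QR out of a relative clause is ruled out by the relative-clause island constraint.
The inverse ordering *every novel* > *three scientists* is therefore underivable.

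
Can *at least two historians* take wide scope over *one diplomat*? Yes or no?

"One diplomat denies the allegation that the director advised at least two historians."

No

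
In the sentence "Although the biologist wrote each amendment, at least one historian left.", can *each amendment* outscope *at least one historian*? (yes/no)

*each amendment* sits inside the adjunct clause *although the biologist wrote each amendment*.
Adjuncts are opaque for quantifier raising; a quantifier in an adjunct stays inside it.
*each amendment* > *at least one historian* would require crossing that boundary, which is illicit.

No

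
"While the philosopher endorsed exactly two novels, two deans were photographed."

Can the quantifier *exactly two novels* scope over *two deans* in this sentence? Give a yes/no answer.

The DP *exactly two novels* is contained in the adjunct clause *while the philosopher endorsed exactly two novels*.
The adjunct-island constraint bars QR out of an adverbial clause.
*exactly two novels* > *two deans* would require crossing that boundary, which is illicit.

No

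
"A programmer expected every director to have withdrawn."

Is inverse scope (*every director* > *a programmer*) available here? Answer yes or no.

Yes

This is an ECM construction: *every director* is the infinitival subject, Case-marked by the matrix verb, and the infinitive is transparent for QR.
With no island boundary between them, the object can take inverse scope over the subject via ordinary QR within the clause.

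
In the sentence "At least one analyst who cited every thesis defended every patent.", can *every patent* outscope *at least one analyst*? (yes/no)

Yes

Although the sentence contains a relative clause (*who cited every thesis*), *every patent* is outside it, in the matrix VP.
With no island boundary between them, the object can take inverse scope over the subject via ordinary QR within the clause.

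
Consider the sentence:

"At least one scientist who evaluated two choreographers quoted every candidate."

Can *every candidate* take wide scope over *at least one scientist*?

*every candidate* is a matrix argument; only *at least one scientist* is modified by the relative clause *who evaluated two choreographers*, so the RC island is irrelevant to the target quantifier.
Nothing blocks QR of the lower DP to a position above the higher one, so inverse scope is available.

Yes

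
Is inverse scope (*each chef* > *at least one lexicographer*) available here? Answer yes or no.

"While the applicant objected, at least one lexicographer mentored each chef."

The adjunct clause does not contain *each chef*, which is the matrix object.
No island intervenes, so both surface and inverse scope are derivable.

Yes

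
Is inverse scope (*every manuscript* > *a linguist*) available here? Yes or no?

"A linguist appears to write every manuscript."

The matrix predicate is a raising verb, whose infinitival complement is not a scope island — *every manuscript* can QR into the matrix clause.
No island intervenes, so both surface and inverse scope are derivable.
The sentence is scopally ambiguous between *a linguist* > *every manuscript* and *every manuscript* > *a linguist*.

Yes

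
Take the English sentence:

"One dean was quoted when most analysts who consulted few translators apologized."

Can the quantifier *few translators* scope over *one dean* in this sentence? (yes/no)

No

Structurally, *few translators* is inside the relative clause *who consulted few translators*, which is itself inside the adjunct *when most analysts who consulted few translators apologized*.
Both the relative clause and the enclosing adjunct are scope islands; QR cannot cross either.
So *few translators* cannot raise high enough to outscope *one dean*; only the surface ordering *one dean* > *few translators* is available.
(Only the surface reading survives: one fixed dean with respect to all the relevant translators.)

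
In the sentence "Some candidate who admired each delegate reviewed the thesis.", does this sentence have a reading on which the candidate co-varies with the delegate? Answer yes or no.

The described interpretation is the *each delegate* > *some candidate* scoping.
Structurally, *each delegate* is inside the relative clause *who admired each delegate*.
A relative clause is a scope island — quantifier raising cannot cross its boundary.
So *each delegate* cannot raise high enough to outscope *some candidate*; only the surface ordering *some candidate* > *each delegate* is available.

No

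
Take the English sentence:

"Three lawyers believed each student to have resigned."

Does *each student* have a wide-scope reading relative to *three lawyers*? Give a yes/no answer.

ECM infinitives lack a CP barrier, so *each student* can QR over the matrix subject *three lawyers*.
No island intervenes, so both surface and inverse scope are derivable.

Yes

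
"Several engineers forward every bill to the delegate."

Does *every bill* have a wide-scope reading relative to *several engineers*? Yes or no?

Both DPs are arguments of the same predicate; there is no clause or island boundary between them.
Ordinary QR to a clause-peripheral position gives the wide-scope LF for the lower DP.

Yes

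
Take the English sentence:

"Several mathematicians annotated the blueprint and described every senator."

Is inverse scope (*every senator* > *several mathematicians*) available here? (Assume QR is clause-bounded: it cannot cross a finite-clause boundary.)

No

*every senator* sits inside one conjunct of the coordinate structure (*described every senator*).
A quantifier cannot raise out of one conjunct of a coordination across the whole coordinate structure — the CSC applies to QR.
*every senator* is confined to the island and cannot take scope over *several mathematicians*.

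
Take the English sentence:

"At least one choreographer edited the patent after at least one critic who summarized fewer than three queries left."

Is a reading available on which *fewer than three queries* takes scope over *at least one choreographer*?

No

*fewer than three queries* is embedded in the relative clause *who summarized fewer than three queries*, which is itself inside the adjunct *after at least one critic who summarized fewer than three queries left*.
Even if one barrier were somehow void, the other would still block QR.
So *fewer than three queries* cannot raise to a position above *at least one choreographer*.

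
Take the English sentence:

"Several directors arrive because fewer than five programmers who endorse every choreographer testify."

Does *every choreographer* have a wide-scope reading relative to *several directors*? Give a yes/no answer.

No

*every choreographer* occurs within the relative clause *who endorse every choreographer*, which is itself inside the adjunct *because fewer than five programmers who endorse every choreographer testify*.
Both the relative clause and the enclosing adjunct are scope islands; QR cannot cross either.
So *every choreographer* cannot raise high enough to outscope *several directors*; only the surface ordering *several directors* > *every choreographer* is available.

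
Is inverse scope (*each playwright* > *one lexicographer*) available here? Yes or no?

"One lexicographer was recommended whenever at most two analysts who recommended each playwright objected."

No

*each playwright* occurs within the relative clause *who recommended each playwright*, which is itself inside the adjunct *whenever at most two analysts who recommended each playwright objected*.
Two island boundaries intervene — the relative clause and the adjunct. Either alone would block QR.
The inverse ordering *each playwright* > *one lexicographer* is therefore underivable.
(Only the surface reading survives: one fixed lexicographer with respect to all the relevant playwrights.)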